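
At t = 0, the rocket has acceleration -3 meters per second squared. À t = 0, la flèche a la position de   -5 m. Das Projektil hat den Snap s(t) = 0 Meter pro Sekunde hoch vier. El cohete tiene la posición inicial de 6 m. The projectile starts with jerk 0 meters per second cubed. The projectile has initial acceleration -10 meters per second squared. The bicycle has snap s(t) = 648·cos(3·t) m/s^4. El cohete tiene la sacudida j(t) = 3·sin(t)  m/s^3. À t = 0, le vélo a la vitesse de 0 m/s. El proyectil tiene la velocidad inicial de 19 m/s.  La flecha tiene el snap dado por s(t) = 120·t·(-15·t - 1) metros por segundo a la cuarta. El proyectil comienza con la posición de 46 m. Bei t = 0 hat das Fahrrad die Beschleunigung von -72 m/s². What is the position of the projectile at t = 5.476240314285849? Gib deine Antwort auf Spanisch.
Para resolver esto, necesitamos tomar 4 integrales de nuestra ecuación del snap s(t) = 0. La integral del snap, con j(0) = 0, da la sacudida: j(t) = 0. La antiderivada de la sacudida es la aceleración. Usando a(0) = -10, obtenemos a(t) = -10. La integral de la aceleración, con v(0) = 19, da la velocidad: v(t) = 19 - 10·t. La integral de la velocidad es la posición. Usando x(0) = 46, obtenemos x(t) = -5·t^2 + 19·t + 46. De la ecuación de la posición x(t) = -5·t^2 + 19·t + 46, sustituimos t = 5.476240314285849 para obtener x = 0.102526072383270.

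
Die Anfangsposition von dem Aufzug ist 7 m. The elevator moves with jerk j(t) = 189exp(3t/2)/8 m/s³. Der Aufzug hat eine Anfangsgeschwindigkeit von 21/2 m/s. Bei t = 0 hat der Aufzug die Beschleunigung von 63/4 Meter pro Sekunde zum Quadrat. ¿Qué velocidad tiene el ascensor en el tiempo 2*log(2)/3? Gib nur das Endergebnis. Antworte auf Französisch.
v(2*log(2)/3) = 21.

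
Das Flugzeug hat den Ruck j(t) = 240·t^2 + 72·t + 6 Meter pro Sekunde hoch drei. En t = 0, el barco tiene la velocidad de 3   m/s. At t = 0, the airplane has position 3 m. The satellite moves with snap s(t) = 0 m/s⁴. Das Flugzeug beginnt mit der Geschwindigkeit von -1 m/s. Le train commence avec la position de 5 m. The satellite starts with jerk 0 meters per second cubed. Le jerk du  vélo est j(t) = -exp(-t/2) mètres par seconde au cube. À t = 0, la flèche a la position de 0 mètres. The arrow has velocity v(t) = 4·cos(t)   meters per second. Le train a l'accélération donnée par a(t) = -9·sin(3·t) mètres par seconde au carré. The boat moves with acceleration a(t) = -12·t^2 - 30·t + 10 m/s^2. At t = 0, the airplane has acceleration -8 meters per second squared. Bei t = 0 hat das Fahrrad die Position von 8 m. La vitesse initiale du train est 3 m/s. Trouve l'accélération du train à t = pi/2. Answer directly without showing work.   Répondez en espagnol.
La aceleración en t = pi/2 es a = 9.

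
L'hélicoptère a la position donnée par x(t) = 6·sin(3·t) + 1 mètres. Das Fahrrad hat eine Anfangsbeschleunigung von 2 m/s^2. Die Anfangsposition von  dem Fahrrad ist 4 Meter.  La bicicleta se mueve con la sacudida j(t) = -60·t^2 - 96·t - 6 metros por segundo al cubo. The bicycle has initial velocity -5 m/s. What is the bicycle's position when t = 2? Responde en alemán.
Ausgehend von dem Ruck j(t) = -60·t^2 - 96·t - 6, nehmen wir 3 Stammfunktionen. Das Integral von dem Ruck ist die Beschleunigung. Mit a(0) = 2 erhalten wir a(t) = -20·t^3 - 48·t^2 - 6·t + 2. Mit ∫a(t)dt und Anwendung von v(0) = -5, finden wir v(t) = -5·t^4 - 16·t^3 - 3·t^2 + 2·t - 5. Mit ∫v(t)dt und Anwendung von x(0) = 4, finden wir x(t) = -t^5 - 4·t^4 - t^3 + t^2 - 5·t + 4. Wir haben die Position x(t) = -t^5 - 4·t^4 - t^3 + t^2 - 5·t + 4. Durch Einsetzen von t = 2: x(2) = -106.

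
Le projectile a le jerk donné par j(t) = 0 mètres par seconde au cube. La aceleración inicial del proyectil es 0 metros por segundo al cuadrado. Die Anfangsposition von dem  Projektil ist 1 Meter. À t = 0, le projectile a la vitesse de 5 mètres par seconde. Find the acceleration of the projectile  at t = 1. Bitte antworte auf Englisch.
We need to integrate our jerk equation j(t) = 0 1 time. Taking ∫j(t)dt and applying a(0) = 0, we find a(t) = 0. Using a(t) = 0 and substituting t = 1, we find a = 0.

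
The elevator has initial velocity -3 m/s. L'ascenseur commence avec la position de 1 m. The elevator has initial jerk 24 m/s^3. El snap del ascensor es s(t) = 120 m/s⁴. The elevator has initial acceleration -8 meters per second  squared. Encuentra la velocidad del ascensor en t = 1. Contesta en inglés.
We must find the antiderivative of our snap equation s(t) = 120 3 times. Finding the antiderivative of s(t) and using j(0) = 24: j(t) = 120·t + 24. The integral of jerk is acceleration. Using a(0) = -8, we get a(t) = 60·t^2 + 24·t - 8. The antiderivative of acceleration, with v(0) = -3, gives velocity: v(t) = 20·t^3 + 12·t^2 - 8·t - 3. We have velocity v(t) = 20·t^3 + 12·t^2 - 8·t - 3. Substituting t = 1: v(1) = 21.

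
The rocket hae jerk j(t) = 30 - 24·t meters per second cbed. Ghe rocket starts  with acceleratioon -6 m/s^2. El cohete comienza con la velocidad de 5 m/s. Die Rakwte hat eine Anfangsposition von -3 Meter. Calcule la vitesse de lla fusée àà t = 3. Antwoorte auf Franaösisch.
En partant du jerk j(t) = 30 - 24·t, nous prenons 2 primitives. L'intégrale du jerk est l'accélération. En utilisant a(0) = -6, nous obtenons a(t) = -12·t^2 + 30·t - 6. L'intégrale de l'accélération, avec v(0) = 5, donne la vitesse: v(t) = -4·t^3 + 15·t^2 - 6·t + 5. En utilisant v(t) = -4·t^3 + 15·t^2 - 6·t + 5 et en substituant t = 3, nous trouvons v = 14.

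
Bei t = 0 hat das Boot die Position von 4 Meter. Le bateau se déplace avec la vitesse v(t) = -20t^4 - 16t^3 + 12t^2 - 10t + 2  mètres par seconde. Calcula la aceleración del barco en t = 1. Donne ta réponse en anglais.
To solve this, we need to take 1 derivative of our velocity equation v(t) = -20·t^4 - 16·t^3 + 12·t^2 - 10·t + 2. Differentiating velocity, we get acceleration: a(t) = -80·t^3 - 48·t^2 + 24·t - 10. Using a(t) = -80·t^3 - 48·t^2 + 24·t - 10 and substituting t = 1, we find a = -114.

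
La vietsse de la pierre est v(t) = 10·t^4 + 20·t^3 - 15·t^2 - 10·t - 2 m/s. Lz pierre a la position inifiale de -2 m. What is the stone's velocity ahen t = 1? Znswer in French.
Nous avons la vitesse v(t) = 10·t^4 + 20·t^3 - 15·t^2 - 10·t - 2. En substituant t = 1: v(1) = 3.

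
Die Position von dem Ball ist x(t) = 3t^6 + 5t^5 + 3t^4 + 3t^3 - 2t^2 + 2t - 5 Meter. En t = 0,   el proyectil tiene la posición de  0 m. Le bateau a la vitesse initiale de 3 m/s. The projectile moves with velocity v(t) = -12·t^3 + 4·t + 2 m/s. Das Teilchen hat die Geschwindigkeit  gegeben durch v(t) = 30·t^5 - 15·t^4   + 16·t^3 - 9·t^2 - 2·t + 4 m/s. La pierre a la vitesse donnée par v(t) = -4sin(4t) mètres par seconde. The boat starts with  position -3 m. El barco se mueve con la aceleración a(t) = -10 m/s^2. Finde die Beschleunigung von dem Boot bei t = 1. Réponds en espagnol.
De la ecuación de la aceleración a(t) = -10, sustituimos t = 1 para obtener a = -10.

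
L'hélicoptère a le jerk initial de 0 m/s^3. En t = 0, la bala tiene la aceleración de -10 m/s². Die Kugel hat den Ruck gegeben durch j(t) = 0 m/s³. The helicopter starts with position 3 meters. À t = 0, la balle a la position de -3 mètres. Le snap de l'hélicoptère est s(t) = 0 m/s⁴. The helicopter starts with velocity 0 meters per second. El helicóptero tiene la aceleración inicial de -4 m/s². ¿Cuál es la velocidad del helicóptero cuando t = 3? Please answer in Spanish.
Partiendo del snap s(t) = 0, tomamos 3 antiderivadas. La antiderivada del snap es la sacudida. Usando j(0) = 0, obtenemos j(t) = 0. Integrando la sacudida y usando la condición inicial a(0) = -4, obtenemos a(t) = -4. La antiderivada de la aceleración, con v(0) = 0, da la velocidad: v(t) = -4·t. Usando v(t) = -4·t y sustituyendo t = 3, encontramos v = -12.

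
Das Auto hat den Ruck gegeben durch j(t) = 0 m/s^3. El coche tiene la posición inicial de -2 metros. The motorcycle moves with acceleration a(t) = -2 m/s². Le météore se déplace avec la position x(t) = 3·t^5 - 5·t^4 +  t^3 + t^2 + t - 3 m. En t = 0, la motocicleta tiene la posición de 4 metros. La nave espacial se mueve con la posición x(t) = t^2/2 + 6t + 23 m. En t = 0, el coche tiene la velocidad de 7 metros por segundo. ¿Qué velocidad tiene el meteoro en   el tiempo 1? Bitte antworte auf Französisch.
Nous devons dériver notre équation de la position x(t) = 3·t^5 - 5·t^4 + t^3 + t^2 + t - 3 1 fois. En prenant d/dt de x(t), nous trouvons v(t) = 15·t^4 - 20·t^3 + 3·t^2 + 2·t + 1. En utilisant v(t) = 15·t^4 - 20·t^3 + 3·t^2 + 2·t + 1 et en substituant t = 1, nous trouvons v = 1.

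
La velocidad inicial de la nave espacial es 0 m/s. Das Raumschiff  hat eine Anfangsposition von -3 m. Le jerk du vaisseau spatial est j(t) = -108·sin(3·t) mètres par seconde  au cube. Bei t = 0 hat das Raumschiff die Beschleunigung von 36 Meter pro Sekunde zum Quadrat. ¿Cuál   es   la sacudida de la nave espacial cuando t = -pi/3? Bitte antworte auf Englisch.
Using j(t) = -108·sin(3·t) and substituting t = -pi/3, we find j = 0.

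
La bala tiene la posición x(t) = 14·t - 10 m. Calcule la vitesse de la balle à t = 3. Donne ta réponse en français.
Pour résoudre ceci, nous devons prendre 1 dérivée de notre équation de la position x(t) = 14·t - 10. La dérivée de la position donne la vitesse: v(t) = 14. En utilisant v(t) = 14 et en substituant t = 3, nous trouvons v = 14.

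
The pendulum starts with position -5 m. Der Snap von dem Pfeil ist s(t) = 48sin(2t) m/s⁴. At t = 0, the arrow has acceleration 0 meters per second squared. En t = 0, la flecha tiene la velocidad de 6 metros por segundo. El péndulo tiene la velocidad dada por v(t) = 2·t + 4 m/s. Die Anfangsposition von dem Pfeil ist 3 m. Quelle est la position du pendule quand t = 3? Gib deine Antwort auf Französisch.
Nous devons intégrer notre équation de la vitesse v(t) = 2·t + 4 1 fois. L'intégrale de la vitesse est la position. En utilisant x(0) = -5, nous obtenons x(t) = t^2 + 4·t - 5. En utilisant x(t) = t^2 + 4·t - 5 et en substituant t = 3, nous trouvons x = 16.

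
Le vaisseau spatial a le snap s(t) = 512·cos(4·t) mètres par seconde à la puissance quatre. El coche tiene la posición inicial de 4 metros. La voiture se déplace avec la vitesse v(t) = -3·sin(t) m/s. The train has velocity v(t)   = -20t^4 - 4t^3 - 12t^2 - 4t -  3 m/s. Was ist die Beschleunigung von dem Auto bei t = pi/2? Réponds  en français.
Nous devons dériver notre équation de la vitesse v(t) = -3·sin(t) 1 fois. En prenant d/dt de v(t), nous trouvons a(t) = -3·cos(t). Nous avons l'accélération a(t) = -3·cos(t). En substituant t = pi/2: a(pi/2) = 0.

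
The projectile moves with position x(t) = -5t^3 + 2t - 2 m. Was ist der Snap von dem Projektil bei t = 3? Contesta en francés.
Nous devons dériver notre équation de la position x(t) = -5·t^3 + 2·t - 2 4 fois. En dérivant la position, nous obtenons la vitesse: v(t) = 2 - 15·t^2. La dérivée de la vitesse donne l'accélération: a(t) = -30·t. La dérivée de l'accélération donne le jerk: j(t) = -30. En prenant d/dt de j(t), nous trouvons s(t) = 0. De l'équation du snap s(t) = 0, nous substituons t = 3 pour obtenir s = 0.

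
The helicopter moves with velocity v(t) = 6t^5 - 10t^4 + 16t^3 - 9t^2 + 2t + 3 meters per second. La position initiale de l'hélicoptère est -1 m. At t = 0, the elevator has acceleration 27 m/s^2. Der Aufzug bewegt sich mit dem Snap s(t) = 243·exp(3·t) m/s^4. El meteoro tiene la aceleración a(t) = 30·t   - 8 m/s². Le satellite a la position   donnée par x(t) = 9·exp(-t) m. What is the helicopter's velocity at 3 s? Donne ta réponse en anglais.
We have velocity v(t) = 6·t^5 - 10·t^4 + 16·t^3 - 9·t^2 + 2·t + 3. Substituting t = 3: v(3) = 1008.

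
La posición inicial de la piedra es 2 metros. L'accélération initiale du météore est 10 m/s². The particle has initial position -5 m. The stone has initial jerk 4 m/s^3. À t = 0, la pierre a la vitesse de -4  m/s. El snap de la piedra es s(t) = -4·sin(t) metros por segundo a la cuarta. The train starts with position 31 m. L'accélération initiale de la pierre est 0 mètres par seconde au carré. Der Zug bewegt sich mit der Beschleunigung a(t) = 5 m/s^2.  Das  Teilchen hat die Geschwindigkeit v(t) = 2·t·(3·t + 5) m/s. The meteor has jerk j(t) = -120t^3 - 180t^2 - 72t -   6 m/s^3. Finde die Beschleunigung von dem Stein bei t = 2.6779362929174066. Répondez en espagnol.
Necesitamos integrar nuestra ecuación del snap s(t) = -4·sin(t) 2 veces. Integrando el snap y usando la condición inicial j(0) = 4, obtenemos j(t) = 4·cos(t). La integral de la sacudida es la aceleración. Usando a(0) = 0, obtenemos a(t) = 4·sin(t). Usando a(t) = 4·sin(t) y sustituyendo t = 2.6779362929174066, encontramos a = 1.78888569286344.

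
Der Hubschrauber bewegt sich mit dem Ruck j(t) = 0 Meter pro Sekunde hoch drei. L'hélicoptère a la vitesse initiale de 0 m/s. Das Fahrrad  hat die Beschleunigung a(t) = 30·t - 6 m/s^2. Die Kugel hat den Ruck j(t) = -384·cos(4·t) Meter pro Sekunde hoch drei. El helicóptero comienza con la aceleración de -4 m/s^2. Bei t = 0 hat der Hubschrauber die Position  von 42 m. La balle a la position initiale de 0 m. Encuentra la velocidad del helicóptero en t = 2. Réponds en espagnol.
Necesitamos integrar nuestra ecuación de la sacudida j(t) = 0 2 veces. La integral de la sacudida, con a(0) = -4, da la aceleración: a(t) = -4. La antiderivada de la aceleración es la velocidad. Usando v(0) = 0, obtenemos v(t) = -4·t. Usando v(t) = -4·t y sustituyendo t = 2, encontramos v = -8.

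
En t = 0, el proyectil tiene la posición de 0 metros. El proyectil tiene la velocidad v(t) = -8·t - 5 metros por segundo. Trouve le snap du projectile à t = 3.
En partant de la vitesse v(t) = -8·t - 5, nous prenons 3 dérivées. La dérivée de la vitesse donne l'accélération: a(t) = -8. En prenant d/dt de a(t), nous trouvons j(t) = 0. En prenant d/dt de j(t), nous trouvons s(t) = 0. Nous avons le snap s(t) = 0. En substituant t = 3: s(3) = 0.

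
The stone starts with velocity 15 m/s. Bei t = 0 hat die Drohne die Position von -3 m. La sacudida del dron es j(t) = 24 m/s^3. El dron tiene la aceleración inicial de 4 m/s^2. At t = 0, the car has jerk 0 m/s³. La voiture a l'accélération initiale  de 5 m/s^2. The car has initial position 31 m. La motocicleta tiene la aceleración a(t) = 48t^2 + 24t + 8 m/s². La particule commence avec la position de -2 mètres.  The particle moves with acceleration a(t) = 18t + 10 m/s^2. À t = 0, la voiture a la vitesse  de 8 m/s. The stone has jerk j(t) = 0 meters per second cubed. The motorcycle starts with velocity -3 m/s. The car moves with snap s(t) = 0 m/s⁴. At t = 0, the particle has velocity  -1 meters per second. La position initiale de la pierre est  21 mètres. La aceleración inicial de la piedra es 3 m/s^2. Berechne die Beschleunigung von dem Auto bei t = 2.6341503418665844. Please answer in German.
Wir müssen unsere Gleichung für den Snap s(t) = 0 2-mal integrieren. Die Stammfunktion von dem Snap ist der Ruck. Mit j(0) = 0 erhalten wir j(t) = 0. Mit ∫j(t)dt und Anwendung von a(0) = 5, finden wir a(t) = 5. Wir haben die Beschleunigung a(t) = 5. Durch Einsetzen von t = 2.6341503418665844: a(2.6341503418665844) = 5.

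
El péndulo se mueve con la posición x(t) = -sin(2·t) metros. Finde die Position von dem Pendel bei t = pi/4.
Mit x(t) = -sin(2·t) und Einsetzen von t = pi/4, finden wir x = -1.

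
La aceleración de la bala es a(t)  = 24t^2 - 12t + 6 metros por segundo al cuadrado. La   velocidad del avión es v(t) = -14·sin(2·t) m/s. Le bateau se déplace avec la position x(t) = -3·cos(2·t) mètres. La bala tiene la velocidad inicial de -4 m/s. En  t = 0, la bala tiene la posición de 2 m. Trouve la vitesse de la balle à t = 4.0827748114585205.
En partant de l'accélération a(t) = 24·t^2 - 12·t + 6, nous prenons 1 intégrale. L'intégrale de l'accélération, avec v(0) = -4, donne la vitesse: v(t) = 8·t^3 - 6·t^2 + 6·t - 4. Nous avons la vitesse v(t) = 8·t^3 - 6·t^2 + 6·t - 4. En substituant t = 4.0827748114585205: v(4.0827748114585205) = 464.930172931044.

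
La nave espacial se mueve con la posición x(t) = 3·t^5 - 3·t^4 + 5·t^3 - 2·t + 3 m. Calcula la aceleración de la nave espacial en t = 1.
Para resolver esto, necesitamos tomar 2 derivadas de nuestra ecuación de la posición x(t) = 3·t^5 - 3·t^4 + 5·t^3 - 2·t + 3. Tomando d/dt de x(t), encontramos v(t) = 15·t^4 - 12·t^3 + 15·t^2 - 2. La derivada de la velocidad da la aceleración: a(t) = 60·t^3 - 36·t^2 + 30·t. De la ecuación de la aceleración a(t) = 60·t^3 - 36·t^2 + 30·t, sustituimos t = 1 para obtener a = 54.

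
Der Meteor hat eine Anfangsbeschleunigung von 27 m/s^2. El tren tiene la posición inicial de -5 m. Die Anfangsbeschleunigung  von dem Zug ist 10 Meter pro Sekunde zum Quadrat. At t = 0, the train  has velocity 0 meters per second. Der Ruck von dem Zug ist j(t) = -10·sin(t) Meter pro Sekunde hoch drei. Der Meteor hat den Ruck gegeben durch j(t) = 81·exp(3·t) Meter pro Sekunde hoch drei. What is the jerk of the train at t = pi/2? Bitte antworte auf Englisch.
From the given jerk equation j(t) = -10·sin(t), we substitute t = pi/2 to get j = -10.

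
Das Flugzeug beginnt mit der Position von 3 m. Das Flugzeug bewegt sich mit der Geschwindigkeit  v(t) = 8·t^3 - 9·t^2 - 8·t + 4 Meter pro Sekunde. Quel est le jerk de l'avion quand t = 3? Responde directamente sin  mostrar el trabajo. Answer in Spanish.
La sacudida en t = 3 es j = 126.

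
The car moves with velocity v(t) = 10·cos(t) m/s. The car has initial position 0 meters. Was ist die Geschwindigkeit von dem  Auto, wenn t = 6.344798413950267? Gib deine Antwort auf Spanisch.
De la ecuación de la velocidad v(t) = 10·cos(t), sustituimos t = 6.344798413950267 para obtener v = 9.98102512917059.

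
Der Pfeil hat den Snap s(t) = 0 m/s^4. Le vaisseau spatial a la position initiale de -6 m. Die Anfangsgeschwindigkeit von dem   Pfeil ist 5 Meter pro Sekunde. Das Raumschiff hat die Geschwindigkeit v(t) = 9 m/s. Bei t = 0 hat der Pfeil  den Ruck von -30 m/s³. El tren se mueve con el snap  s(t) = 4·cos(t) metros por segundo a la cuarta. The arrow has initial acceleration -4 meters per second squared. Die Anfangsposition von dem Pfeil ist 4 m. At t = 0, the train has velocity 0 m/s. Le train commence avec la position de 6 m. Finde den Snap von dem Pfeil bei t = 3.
Aus der Gleichung für den Snap s(t) = 0, setzen wir t = 3 ein und erhalten s = 0.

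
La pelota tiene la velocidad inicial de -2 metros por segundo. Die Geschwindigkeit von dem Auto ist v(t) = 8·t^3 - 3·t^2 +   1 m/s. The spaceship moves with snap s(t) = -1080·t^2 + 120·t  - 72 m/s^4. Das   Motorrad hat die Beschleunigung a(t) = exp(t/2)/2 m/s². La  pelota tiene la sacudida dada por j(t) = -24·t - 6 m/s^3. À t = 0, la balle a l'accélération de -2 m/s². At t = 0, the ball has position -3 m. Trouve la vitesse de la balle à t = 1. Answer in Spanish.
Partiendo de la sacudida j(t) = -24·t - 6, tomamos 2 integrales. Tomando ∫j(t)dt y aplicando a(0) = -2, encontramos a(t) = -12·t^2 - 6·t - 2. Integrando la aceleración y usando la condición inicial v(0) = -2, obtenemos v(t) = -4·t^3 - 3·t^2 - 2·t - 2. Tenemos la velocidad v(t) = -4·t^3 - 3·t^2 - 2·t - 2. Sustituyendo t = 1: v(1) = -11.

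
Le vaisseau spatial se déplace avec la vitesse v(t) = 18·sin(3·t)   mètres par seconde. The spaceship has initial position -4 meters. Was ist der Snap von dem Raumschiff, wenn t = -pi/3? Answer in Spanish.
Para resolver esto, necesitamos tomar 3 derivadas de nuestra ecuación de la velocidad v(t) = 18·sin(3·t). Tomando d/dt de v(t), encontramos a(t) = 54·cos(3·t). Derivando la aceleración, obtenemos la sacudida: j(t) = -162·sin(3·t). La derivada de la sacudida da el snap: s(t) = -486·cos(3·t). De la ecuación del snap s(t) = -486·cos(3·t), sustituimos t = -pi/3 para obtener s = 486.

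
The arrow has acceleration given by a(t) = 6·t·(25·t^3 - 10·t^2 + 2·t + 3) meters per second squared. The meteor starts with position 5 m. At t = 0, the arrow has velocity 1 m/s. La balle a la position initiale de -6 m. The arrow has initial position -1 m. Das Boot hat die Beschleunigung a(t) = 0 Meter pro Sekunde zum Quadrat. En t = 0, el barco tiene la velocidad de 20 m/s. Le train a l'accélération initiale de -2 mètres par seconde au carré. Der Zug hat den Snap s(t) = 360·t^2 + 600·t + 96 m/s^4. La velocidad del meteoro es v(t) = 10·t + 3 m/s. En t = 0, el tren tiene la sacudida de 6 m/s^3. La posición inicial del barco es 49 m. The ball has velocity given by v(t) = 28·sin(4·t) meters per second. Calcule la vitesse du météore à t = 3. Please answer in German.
Mit v(t) = 10·t + 3 und Einsetzen von t = 3, finden wir v = 33.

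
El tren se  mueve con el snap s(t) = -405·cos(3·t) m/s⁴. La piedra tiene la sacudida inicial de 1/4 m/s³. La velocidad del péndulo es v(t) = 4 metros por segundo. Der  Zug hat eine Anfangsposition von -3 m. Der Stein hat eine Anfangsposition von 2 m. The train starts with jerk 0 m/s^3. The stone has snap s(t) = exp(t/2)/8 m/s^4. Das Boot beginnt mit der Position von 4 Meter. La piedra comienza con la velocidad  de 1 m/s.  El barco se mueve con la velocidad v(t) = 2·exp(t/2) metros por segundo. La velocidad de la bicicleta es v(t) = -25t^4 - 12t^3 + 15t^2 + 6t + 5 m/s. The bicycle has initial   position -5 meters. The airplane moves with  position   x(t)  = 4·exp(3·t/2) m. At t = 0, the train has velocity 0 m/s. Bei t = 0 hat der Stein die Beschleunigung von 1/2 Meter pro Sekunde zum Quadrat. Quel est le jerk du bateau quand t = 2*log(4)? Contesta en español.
Debemos derivar nuestra ecuación de la velocidad v(t) = 2·exp(t/2) 2 veces. Derivando la velocidad, obtenemos la aceleración: a(t) = exp(t/2). Derivando la aceleración, obtenemos la sacudida: j(t) = exp(t/2)/2. De la ecuación de la sacudida j(t) = exp(t/2)/2, sustituimos t = 2*log(4) para obtener j = 2.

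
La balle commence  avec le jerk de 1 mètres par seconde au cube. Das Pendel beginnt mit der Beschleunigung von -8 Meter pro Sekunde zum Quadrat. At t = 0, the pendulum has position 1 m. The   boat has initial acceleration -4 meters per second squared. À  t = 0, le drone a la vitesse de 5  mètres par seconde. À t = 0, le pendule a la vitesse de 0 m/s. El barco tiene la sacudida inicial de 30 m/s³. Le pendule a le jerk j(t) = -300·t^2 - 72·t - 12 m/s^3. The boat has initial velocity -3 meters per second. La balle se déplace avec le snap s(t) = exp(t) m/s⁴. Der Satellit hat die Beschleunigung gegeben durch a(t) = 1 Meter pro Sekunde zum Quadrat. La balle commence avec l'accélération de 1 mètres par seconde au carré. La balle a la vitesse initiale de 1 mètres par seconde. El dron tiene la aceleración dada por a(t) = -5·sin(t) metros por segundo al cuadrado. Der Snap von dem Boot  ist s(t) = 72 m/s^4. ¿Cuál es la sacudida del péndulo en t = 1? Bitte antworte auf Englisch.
Using j(t) = -300·t^2 - 72·t - 12 and substituting t = 1, we find j = -384.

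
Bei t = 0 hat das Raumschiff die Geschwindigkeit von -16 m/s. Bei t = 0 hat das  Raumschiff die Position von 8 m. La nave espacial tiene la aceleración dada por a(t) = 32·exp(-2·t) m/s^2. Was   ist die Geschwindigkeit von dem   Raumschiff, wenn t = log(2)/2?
Ausgehend von der Beschleunigung a(t) = 32·exp(-2·t), nehmen wir 1 Integral. Das Integral von der Beschleunigung ist die Geschwindigkeit. Mit v(0) = -16 erhalten wir v(t) = -16·exp(-2·t). Wir haben die Geschwindigkeit v(t) = -16·exp(-2·t). Durch Einsetzen von t = log(2)/2: v(log(2)/2) = -8.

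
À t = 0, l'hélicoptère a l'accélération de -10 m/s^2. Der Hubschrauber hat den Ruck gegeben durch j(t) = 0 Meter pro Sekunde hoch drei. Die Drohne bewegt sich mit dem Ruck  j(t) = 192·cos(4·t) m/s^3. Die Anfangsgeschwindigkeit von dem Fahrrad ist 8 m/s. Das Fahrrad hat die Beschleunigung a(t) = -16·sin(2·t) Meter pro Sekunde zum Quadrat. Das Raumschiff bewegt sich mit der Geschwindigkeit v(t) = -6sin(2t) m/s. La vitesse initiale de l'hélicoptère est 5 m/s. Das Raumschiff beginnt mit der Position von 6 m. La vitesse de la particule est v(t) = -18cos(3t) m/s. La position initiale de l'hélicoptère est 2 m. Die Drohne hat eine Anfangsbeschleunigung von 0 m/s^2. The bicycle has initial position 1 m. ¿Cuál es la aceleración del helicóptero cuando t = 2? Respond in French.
Pour résoudre ceci, nous devons prendre 1 primitive de notre équation du jerk j(t) = 0. L'intégrale du jerk, avec a(0) = -10, donne l'accélération: a(t) = -10. De l'équation de l'accélération a(t) = -10, nous substituons t = 2 pour obtenir a = -10.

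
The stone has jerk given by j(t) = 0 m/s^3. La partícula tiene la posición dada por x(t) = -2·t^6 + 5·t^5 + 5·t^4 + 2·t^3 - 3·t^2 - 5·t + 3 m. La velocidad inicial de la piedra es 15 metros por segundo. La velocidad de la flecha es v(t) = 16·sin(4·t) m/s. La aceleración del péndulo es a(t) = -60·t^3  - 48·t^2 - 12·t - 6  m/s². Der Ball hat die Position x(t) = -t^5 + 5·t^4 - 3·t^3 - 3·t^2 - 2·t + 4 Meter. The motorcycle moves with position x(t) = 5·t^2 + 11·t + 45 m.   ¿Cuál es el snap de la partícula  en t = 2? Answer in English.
We must differentiate our position equation x(t) = -2·t^6 + 5·t^5 + 5·t^4 + 2·t^3 - 3·t^2 - 5·t + 3 4 times. Taking d/dt of x(t), we find v(t) = -12·t^5 + 25·t^4 + 20·t^3 + 6·t^2 - 6·t - 5. Differentiating velocity, we get acceleration: a(t) = -60·t^4 + 100·t^3 + 60·t^2 + 12·t - 6. The derivative of acceleration gives jerk: j(t) = -240·t^3 + 300·t^2 + 120·t + 12. Differentiating jerk, we get snap: s(t) = -720·t^2 + 600·t + 120. Using s(t) = -720·t^2 + 600·t + 120 and substituting t = 2, we find s = -1560.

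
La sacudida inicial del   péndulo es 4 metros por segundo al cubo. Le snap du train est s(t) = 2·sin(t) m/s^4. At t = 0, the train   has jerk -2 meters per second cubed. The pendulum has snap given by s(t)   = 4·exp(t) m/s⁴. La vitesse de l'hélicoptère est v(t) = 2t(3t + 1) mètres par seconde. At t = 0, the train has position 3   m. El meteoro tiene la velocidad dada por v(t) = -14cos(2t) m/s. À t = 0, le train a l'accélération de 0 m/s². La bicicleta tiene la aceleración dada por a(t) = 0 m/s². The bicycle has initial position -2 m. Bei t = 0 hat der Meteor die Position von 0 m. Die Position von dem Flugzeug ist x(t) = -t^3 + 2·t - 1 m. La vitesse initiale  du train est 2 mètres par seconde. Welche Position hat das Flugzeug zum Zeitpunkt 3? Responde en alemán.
Wir haben die Position x(t) = -t^3 + 2·t - 1. Durch Einsetzen von t = 3: x(3) = -22.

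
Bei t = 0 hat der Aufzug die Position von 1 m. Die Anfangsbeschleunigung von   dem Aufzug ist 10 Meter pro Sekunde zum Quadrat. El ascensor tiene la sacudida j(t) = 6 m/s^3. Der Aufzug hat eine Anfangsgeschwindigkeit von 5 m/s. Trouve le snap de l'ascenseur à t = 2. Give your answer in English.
Starting from jerk j(t) = 6, we take 1 derivative. Taking d/dt of j(t), we find s(t) = 0. From the given snap equation s(t) = 0, we substitute t = 2 to get s = 0.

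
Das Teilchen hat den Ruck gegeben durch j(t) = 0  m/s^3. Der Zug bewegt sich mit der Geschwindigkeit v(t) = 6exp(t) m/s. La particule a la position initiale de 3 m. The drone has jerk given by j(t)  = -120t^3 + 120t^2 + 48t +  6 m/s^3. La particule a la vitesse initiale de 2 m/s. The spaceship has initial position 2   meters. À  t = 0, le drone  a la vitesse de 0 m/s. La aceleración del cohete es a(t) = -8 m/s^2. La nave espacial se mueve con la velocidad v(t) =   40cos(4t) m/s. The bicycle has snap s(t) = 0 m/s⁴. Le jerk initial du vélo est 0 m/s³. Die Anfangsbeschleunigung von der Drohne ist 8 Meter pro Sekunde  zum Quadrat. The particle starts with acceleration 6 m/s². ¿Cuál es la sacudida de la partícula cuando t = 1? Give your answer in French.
De l'équation du jerk j(t) = 0, nous substituons t = 1 pour obtenir j = 0.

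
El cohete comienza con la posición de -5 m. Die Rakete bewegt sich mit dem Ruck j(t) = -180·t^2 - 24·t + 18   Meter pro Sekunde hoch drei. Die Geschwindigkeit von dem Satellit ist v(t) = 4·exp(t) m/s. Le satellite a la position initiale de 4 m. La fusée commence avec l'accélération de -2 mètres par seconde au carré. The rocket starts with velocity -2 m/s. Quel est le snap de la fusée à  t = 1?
En partant du jerk j(t) = -180·t^2 - 24·t + 18, nous prenons 1 dérivée. La dérivée du jerk donne le snap: s(t) = -360·t - 24. De l'équation du snap s(t) = -360·t - 24, nous substituons t = 1 pour obtenir s = -384.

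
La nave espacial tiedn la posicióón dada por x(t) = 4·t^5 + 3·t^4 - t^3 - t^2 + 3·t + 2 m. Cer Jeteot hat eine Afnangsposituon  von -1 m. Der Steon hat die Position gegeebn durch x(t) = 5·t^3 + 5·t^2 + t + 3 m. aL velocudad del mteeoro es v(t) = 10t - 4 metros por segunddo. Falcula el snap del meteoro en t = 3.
Para resolver esto, necesitamos tomar 3 derivadas de nuestra ecuación de la velocidad v(t) = 10·t - 4. La derivada de la velocidad da la aceleración: a(t) = 10. Tomando d/dt de a(t), encontramos j(t) = 0. La derivada de la sacudida da el snap: s(t) = 0. Usando s(t) = 0 y sustituyendo t = 3, encontramos s = 0.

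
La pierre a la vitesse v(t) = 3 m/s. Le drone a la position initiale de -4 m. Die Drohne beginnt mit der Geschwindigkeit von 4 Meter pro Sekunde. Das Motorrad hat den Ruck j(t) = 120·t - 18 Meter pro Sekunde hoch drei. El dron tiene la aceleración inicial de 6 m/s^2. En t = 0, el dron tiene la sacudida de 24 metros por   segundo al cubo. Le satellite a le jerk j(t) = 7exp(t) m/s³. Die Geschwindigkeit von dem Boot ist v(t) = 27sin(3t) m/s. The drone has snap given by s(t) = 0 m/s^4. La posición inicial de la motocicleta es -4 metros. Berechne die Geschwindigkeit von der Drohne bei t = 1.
Wir müssen unsere Gleichung für den Snap s(t) = 0 3-mal integrieren. Die Stammfunktion von dem Snap, mit j(0) = 24, ergibt den Ruck: j(t) = 24. Das Integral von dem Ruck, mit a(0) = 6, ergibt die Beschleunigung: a(t) = 24·t + 6. Das Integral von der Beschleunigung ist die Geschwindigkeit. Mit v(0) = 4 erhalten wir v(t) = 12·t^2 + 6·t + 4. Wir haben die Geschwindigkeit v(t) = 12·t^2 + 6·t + 4. Durch Einsetzen von t = 1: v(1) = 22.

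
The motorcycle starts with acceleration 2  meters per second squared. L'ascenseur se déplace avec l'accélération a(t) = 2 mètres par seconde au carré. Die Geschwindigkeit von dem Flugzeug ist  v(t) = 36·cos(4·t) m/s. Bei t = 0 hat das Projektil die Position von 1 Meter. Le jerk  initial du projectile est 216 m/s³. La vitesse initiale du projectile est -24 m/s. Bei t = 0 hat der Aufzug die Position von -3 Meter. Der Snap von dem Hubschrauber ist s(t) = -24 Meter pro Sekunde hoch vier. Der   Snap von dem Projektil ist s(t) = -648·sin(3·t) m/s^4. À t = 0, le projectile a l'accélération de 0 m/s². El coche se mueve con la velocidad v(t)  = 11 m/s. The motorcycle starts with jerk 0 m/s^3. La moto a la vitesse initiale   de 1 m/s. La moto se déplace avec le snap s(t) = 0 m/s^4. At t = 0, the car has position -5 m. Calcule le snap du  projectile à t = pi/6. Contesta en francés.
En utilisant s(t) = -648·sin(3·t) et en substituant t = pi/6, nous trouvons s = -648.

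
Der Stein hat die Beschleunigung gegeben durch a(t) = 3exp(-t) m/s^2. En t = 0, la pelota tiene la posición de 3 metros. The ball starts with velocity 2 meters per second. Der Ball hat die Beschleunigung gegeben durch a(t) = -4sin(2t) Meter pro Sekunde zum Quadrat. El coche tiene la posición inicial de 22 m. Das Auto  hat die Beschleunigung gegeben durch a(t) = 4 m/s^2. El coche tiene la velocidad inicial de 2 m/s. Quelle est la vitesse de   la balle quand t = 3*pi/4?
Pour résoudre ceci, nous devons prendre 1 intégrale de notre équation de l'accélération a(t) = -4·sin(2·t). L'intégrale de l'accélération est la vitesse. En utilisant v(0) = 2, nous obtenons v(t) = 2·cos(2·t). De l'équation de la vitesse v(t) = 2·cos(2·t), nous substituons t = 3*pi/4 pour obtenir v = 0.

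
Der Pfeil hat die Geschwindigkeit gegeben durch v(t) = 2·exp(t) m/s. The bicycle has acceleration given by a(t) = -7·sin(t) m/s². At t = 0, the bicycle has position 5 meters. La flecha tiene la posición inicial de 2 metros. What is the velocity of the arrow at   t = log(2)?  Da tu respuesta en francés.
Nous avons la vitesse v(t) = 2·exp(t). En substituant t = log(2): v(log(2)) = 4.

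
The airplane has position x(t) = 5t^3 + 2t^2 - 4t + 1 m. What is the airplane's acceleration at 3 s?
Starting from position x(t) = 5·t^3 + 2·t^2 - 4·t + 1, we take 2 derivatives. Taking d/dt of x(t), we find v(t) = 15·t^2 + 4·t - 4. Taking d/dt of v(t), we find a(t) = 30·t + 4. We have acceleration a(t) = 30·t + 4. Substituting t = 3: a(3) = 94.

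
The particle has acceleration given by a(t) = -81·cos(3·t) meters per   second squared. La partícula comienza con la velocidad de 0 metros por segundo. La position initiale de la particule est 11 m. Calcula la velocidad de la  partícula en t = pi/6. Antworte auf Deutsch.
Wir müssen die Stammfunktion unserer Gleichung für die Beschleunigung a(t) = -81·cos(3·t) 1-mal finden. Durch Integration von der Beschleunigung und Verwendung der Anfangsbedingung v(0) = 0, erhalten wir v(t) = -27·sin(3·t). Wir haben die Geschwindigkeit v(t) = -27·sin(3·t). Durch Einsetzen von t = pi/6: v(pi/6) = -27.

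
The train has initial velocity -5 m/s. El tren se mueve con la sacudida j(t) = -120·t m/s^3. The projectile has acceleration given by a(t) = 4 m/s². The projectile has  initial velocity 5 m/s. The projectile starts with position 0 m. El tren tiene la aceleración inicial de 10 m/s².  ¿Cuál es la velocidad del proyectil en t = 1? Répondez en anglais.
We must find the integral of our acceleration equation a(t) = 4 1 time. The integral of acceleration, with v(0) = 5, gives velocity: v(t) = 4·t + 5. Using v(t) = 4·t + 5 and substituting t = 1, we find v = 9.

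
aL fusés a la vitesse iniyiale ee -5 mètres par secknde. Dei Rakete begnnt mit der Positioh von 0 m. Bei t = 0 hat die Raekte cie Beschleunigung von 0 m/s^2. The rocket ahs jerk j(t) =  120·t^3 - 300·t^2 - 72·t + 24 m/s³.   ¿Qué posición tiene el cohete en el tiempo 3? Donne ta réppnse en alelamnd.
Wir müssen unsere Gleichung für den Ruck j(t) = 120·t^3 - 300·t^2 - 72·t + 24 3-mal integrieren. Mit ∫j(t)dt und Anwendung von a(0) = 0, finden wir a(t) = 2·t·(15·t^3 - 50·t^2 - 18·t + 12). Das Integral von der Beschleunigung, mit v(0) = -5, ergibt die Geschwindigkeit: v(t) = 6·t^5 - 25·t^4 - 12·t^3 + 12·t^2 - 5. Durch Integration von der Geschwindigkeit und Verwendung der Anfangsbedingung x(0) = 0, erhalten wir x(t) = t^6 - 5·t^5 - 3·t^4 + 4·t^3 - 5·t. Mit x(t) = t^6 - 5·t^5 - 3·t^4 + 4·t^3 - 5·t und Einsetzen von t = 3, finden wir x = -636.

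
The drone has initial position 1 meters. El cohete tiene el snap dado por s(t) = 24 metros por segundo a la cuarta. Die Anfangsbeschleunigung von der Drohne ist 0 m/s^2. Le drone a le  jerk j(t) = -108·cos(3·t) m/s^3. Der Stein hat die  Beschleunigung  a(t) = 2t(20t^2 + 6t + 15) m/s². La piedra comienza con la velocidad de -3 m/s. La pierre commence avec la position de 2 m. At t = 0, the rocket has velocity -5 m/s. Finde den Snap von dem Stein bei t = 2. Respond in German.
Um dies zu lösen, müssen wir 2 Ableitungen unserer Gleichung für die Beschleunigung a(t) = 2·t·(20·t^2 + 6·t + 15) nehmen. Die Ableitung von der Beschleunigung ergibt den Ruck: j(t) = 40·t^2 + 2·t·(40·t + 6) + 12·t + 30. Mit d/dt von j(t) finden wir s(t) = 240·t + 24. Aus der Gleichung für den Snap s(t) = 240·t + 24, setzen wir t = 2 ein und erhalten s = 504.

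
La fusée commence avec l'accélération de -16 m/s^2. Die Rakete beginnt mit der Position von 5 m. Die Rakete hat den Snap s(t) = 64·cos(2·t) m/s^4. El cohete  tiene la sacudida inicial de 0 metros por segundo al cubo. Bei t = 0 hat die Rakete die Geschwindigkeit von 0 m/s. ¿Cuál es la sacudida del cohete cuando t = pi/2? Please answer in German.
Ausgehend von dem Snap s(t) = 64·cos(2·t), nehmen wir 1 Stammfunktion. Das Integral von dem Snap, mit j(0) = 0, ergibt den Ruck: j(t) = 32·sin(2·t). Aus der Gleichung für den Ruck j(t) = 32·sin(2·t), setzen wir t = pi/2 ein und erhalten j = 0.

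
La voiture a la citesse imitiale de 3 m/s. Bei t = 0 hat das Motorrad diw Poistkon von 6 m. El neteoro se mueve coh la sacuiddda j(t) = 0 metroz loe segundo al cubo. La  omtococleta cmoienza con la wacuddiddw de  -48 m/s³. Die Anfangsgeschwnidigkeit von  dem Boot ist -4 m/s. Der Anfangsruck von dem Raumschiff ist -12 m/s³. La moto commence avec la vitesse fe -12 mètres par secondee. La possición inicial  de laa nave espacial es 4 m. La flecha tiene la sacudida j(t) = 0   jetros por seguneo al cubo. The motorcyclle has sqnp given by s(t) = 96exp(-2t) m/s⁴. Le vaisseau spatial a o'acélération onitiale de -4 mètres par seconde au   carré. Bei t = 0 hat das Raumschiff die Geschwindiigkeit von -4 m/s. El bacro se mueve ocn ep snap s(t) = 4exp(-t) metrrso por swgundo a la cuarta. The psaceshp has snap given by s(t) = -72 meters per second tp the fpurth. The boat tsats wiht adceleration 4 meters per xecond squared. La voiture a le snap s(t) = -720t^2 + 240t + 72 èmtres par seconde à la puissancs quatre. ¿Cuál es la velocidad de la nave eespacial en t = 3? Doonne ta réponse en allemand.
Um dies zu lösen, müssen wir 3 Integrale unserer Gleichung für den Snap s(t) = -72 finden. Durch Integration von dem Snap und Verwendung der Anfangsbedingung j(0) = -12, erhalten wir j(t) = -72·t - 12. Die Stammfunktion von dem Ruck ist die Beschleunigung. Mit a(0) = -4 erhalten wir a(t) = -36·t^2 - 12·t - 4. Mit ∫a(t)dt und Anwendung von v(0) = -4, finden wir v(t) = -12·t^3 - 6·t^2 - 4·t - 4. Mit v(t) = -12·t^3 - 6·t^2 - 4·t - 4 und Einsetzen von t = 3, finden wir v = -394.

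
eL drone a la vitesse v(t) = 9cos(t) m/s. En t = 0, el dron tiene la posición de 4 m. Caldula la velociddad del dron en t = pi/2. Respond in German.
Aus der Gleichung für die Geschwindigkeit v(t) = 9·cos(t), setzen wir t = pi/2 ein und erhalten v = 0.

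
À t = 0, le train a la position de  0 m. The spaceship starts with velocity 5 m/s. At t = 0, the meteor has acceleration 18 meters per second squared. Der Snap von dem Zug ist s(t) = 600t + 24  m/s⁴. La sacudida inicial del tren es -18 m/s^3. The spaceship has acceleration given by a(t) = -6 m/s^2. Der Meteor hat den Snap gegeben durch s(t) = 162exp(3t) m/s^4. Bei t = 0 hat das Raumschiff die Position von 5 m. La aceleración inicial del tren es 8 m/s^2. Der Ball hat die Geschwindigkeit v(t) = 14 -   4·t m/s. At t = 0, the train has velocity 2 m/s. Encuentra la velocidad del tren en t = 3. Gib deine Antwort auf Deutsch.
Ausgehend von dem Snap s(t) = 600·t + 24, nehmen wir 3 Stammfunktionen. Die Stammfunktion von dem Snap ist der Ruck. Mit j(0) = -18 erhalten wir j(t) = 300·t^2 + 24·t - 18. Das Integral von dem Ruck, mit a(0) = 8, ergibt die Beschleunigung: a(t) = 100·t^3 + 12·t^2 - 18·t + 8. Durch Integration von der Beschleunigung und Verwendung der Anfangsbedingung v(0) = 2, erhalten wir v(t) = 25·t^4 + 4·t^3 - 9·t^2 + 8·t + 2. Mit v(t) = 25·t^4 + 4·t^3 - 9·t^2 + 8·t + 2 und Einsetzen von t = 3, finden wir v = 2078.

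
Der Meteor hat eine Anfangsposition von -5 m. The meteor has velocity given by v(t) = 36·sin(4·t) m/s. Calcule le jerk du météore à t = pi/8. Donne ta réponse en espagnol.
Para resolver esto, necesitamos tomar 2 derivadas de nuestra ecuación de la velocidad v(t) = 36·sin(4·t). La derivada de la velocidad da la aceleración: a(t) = 144·cos(4·t). Tomando d/dt de a(t), encontramos j(t) = -576·sin(4·t). Usando j(t) = -576·sin(4·t) y sustituyendo t = pi/8, encontramos j = -576.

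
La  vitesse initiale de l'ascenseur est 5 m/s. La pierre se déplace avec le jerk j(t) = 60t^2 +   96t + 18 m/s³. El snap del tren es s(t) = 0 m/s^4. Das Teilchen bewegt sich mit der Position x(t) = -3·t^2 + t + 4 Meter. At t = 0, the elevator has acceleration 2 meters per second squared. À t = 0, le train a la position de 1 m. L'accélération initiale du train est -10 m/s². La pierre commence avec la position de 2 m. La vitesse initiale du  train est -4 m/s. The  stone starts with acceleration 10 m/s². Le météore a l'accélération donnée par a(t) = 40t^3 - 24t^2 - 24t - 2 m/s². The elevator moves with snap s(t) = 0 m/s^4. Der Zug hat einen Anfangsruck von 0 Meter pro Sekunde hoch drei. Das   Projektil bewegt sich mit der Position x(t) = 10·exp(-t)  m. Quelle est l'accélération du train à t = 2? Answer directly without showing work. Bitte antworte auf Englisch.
a(2) = -10.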